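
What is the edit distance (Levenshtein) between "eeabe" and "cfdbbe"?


Computing edit distance: "eeabe" -> "cfdbbe"
DP table:
           c    f    d    b    b    e
      0    1    2    3    4    5    6
  e   1    1    2    3    4    5    5
  e   2    2    2    3    4    5    5
  a   3    3    3    3    4    5    6
  b   4    4    4    4    3    4    5
  e   5    5    5    5    4    4    4
Edit distance = dp[5][6] = 4

4


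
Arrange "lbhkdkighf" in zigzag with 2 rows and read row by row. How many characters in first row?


Zigzag "lbhkdkighf" into 2 rows:
Placing characters:
  'l' => row 0
  'b' => row 1
  'h' => row 0
  'k' => row 1
  'd' => row 0
  'k' => row 1
  'i' => row 0
  'g' => row 1
  'h' => row 0
  'f' => row 1
Rows:
  Row 0: "lhdih"
  Row 1: "bkkgf"
First row length: 5

5


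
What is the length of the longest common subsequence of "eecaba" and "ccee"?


LCS of "eecaba" and "ccee"
DP table:
           c    c    e    e
      0    0    0    0    0
  e   0    0    0    1    1
  e   0    0    0    1    2
  c   0    1    1    1    2
  a   0    1    1    1    2
  b   0    1    1    1    2
  a   0    1    1    1    2
LCS length = dp[6][4] = 2

2


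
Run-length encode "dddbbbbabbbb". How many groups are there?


Input: dddbbbbabbbb
Scanning for consecutive runs:
  Group 1: 'd' x 3 (positions 0-2)
  Group 2: 'b' x 4 (positions 3-6)
  Group 3: 'a' x 1 (positions 7-7)
  Group 4: 'b' x 4 (positions 8-11)
Total groups: 4

4


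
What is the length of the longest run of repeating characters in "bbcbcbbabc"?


Input: "bbcbcbbabc"
Scanning for longest run:
  Position 1 ('b'): continues run of 'b', length=2
  Position 2 ('c'): new char, reset run to 1
  Position 3 ('b'): new char, reset run to 1
  Position 4 ('c'): new char, reset run to 1
  Position 5 ('b'): new char, reset run to 1
  Position 6 ('b'): continues run of 'b', length=2
  Position 7 ('a'): new char, reset run to 1
  Position 8 ('b'): new char, reset run to 1
  Position 9 ('c'): new char, reset run to 1
Longest run: 'b' with length 2

2


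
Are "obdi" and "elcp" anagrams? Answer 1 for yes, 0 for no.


Strings: "obdi", "elcp"
Sorted first:  bdio
Sorted second: celp
Differ at position 0: 'b' vs 'c' => not anagrams

0


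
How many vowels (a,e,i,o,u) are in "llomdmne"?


Input: llomdmne
Checking each character:
  'l' at position 0: consonant
  'l' at position 1: consonant
  'o' at position 2: vowel (running total: 1)
  'm' at position 3: consonant
  'd' at position 4: consonant
  'm' at position 5: consonant
  'n' at position 6: consonant
  'e' at position 7: vowel (running total: 2)
Total vowels: 2

2


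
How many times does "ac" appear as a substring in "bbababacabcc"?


Searching for "ac" in "bbababacabcc"
Scanning each position:
  Position 0: "bb" => no
  Position 1: "ba" => no
  Position 2: "ab" => no
  Position 3: "ba" => no
  Position 4: "ab" => no
  Position 5: "ba" => no
  Position 6: "ac" => MATCH
  Position 7: "ca" => no
  Position 8: "ab" => no
  Position 9: "bc" => no
  Position 10: "cc" => no
Total occurrences: 1

1


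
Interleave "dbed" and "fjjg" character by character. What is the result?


Interleaving "dbed" and "fjjg":
  Position 0: 'd' from first, 'f' from second => "df"
  Position 1: 'b' from first, 'j' from second => "bj"
  Position 2: 'e' from first, 'j' from second => "ej"
  Position 3: 'd' from first, 'g' from second => "dg"
Result: dfbjejdg

dfbjejdg


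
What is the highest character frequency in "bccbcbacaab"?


Input: bccbcbacaab
Character counts:
  'a': 3
  'b': 4
  'c': 4
Maximum frequency: 4

4


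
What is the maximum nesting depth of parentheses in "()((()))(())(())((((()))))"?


Input: "()((()))(())(())((((()))))"
Tracking depth:
  Position 0 '(': depth becomes 1
  Position 1 ')': depth becomes 0
  Position 2 '(': depth becomes 1
  Position 3 '(': depth becomes 2
  Position 4 '(': depth becomes 3
  Position 5 ')': depth becomes 2
  Position 6 ')': depth becomes 1
  Position 7 ')': depth becomes 0
  Position 8 '(': depth becomes 1
  Position 9 '(': depth becomes 2
  Position 10 ')': depth becomes 1
  Position 11 ')': depth becomes 0
  Position 12 '(': depth becomes 1
  Position 13 '(': depth becomes 2
  Position 14 ')': depth becomes 1
  Position 15 ')': depth becomes 0
  Position 16 '(': depth becomes 1
  Position 17 '(': depth becomes 2
  Position 18 '(': depth becomes 3
  Position 19 '(': depth becomes 4
  Position 20 '(': depth becomes 5
  Position 21 ')': depth becomes 4
  Position 22 ')': depth becomes 3
  Position 23 ')': depth becomes 2
  Position 24 ')': depth becomes 1
  Position 25 ')': depth becomes 0
Maximum depth reached: 5

5


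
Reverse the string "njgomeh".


Input: njgomeh
Reading characters right to left:
  Position 6: 'h'
  Position 5: 'e'
  Position 4: 'm'
  Position 3: 'o'
  Position 2: 'g'
  Position 1: 'j'
  Position 0: 'n'
Reversed: hemogjn

hemogjn


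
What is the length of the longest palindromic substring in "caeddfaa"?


Input: "caeddfaa"
Checking substrings for palindromes:
  [3:5] "dd" (len 2) => palindrome
  [6:8] "aa" (len 2) => palindrome
Longest palindromic substring: "dd" with length 2

2


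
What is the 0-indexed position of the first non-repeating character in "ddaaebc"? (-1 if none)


Input: ddaaebc
Character frequencies:
  'a': 2
  'b': 1
  'c': 1
  'd': 2
  'e': 1
Scanning left to right for freq == 1:
  Position 0 ('d'): freq=2, skip
  Position 1 ('d'): freq=2, skip
  Position 2 ('a'): freq=2, skip
  Position 3 ('a'): freq=2, skip
  Position 4 ('e'): unique! => answer = 4

4


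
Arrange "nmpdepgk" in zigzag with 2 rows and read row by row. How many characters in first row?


Zigzag "nmpdepgk" into 2 rows:
Placing characters:
  'n' => row 0
  'm' => row 1
  'p' => row 0
  'd' => row 1
  'e' => row 0
  'p' => row 1
  'g' => row 0
  'k' => row 1
Rows:
  Row 0: "npeg"
  Row 1: "mdpk"
First row length: 4

4


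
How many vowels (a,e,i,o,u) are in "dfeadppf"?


Input: dfeadppf
Checking each character:
  'd' at position 0: consonant
  'f' at position 1: consonant
  'e' at position 2: vowel (running total: 1)
  'a' at position 3: vowel (running total: 2)
  'd' at position 4: consonant
  'p' at position 5: consonant
  'p' at position 6: consonant
  'f' at position 7: consonant
Total vowels: 2

2


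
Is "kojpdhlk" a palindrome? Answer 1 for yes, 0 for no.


Input: kojpdhlk
Reversed: klhdpjok
  Compare pos 0 ('k') with pos 7 ('k'): match
  Compare pos 1 ('o') with pos 6 ('l'): MISMATCH
  Compare pos 2 ('j') with pos 5 ('h'): MISMATCH
  Compare pos 3 ('p') with pos 4 ('d'): MISMATCH
Result: not a palindrome

0


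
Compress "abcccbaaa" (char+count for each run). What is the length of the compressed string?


Input: abcccbaaa
Runs:
  'a' x 1 => "a1"
  'b' x 1 => "b1"
  'c' x 3 => "c3"
  'b' x 1 => "b1"
  'a' x 3 => "a3"
Compressed: "a1b1c3b1a3"
Compressed length: 10

10


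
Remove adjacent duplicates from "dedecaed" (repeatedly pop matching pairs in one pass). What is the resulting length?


Input: dedecaed
Stack-based adjacent duplicate removal:
  Read 'd': push. Stack: d
  Read 'e': push. Stack: de
  Read 'd': push. Stack: ded
  Read 'e': push. Stack: dede
  Read 'c': push. Stack: dedec
  Read 'a': push. Stack: dedeca
  Read 'e': push. Stack: dedecae
  Read 'd': push. Stack: dedecaed
Final stack: "dedecaed" (length 8)

8


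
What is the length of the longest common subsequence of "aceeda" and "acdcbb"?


LCS of "aceeda" and "acdcbb"
DP table:
           a    c    d    c    b    b
      0    0    0    0    0    0    0
  a   0    1    1    1    1    1    1
  c   0    1    2    2    2    2    2
  e   0    1    2    2    2    2    2
  e   0    1    2    2    2    2    2
  d   0    1    2    3    3    3    3
  a   0    1    2    3    3    3    3
LCS length = dp[6][6] = 3

3


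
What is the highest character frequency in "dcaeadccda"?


Input: dcaeadccda
Character counts:
  'a': 3
  'c': 3
  'd': 3
  'e': 1
Maximum frequency: 3

3


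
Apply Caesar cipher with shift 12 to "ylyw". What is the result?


Caesar cipher: shift "ylyw" by 12
  'y' (pos 24) + 12 = pos 10 = 'k'
  'l' (pos 11) + 12 = pos 23 = 'x'
  'y' (pos 24) + 12 = pos 10 = 'k'
  'w' (pos 22) + 12 = pos 8 = 'i'
Result: kxki

kxki


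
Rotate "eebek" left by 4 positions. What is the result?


Input: "eebek", rotate left by 4
First 4 characters: "eebe"
Remaining characters: "k"
Concatenate remaining + first: "k" + "eebe" = "keebe"

keebe


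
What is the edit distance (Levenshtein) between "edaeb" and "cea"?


Computing edit distance: "edaeb" -> "cea"
DP table:
           c    e    a
      0    1    2    3
  e   1    1    1    2
  d   2    2    2    2
  a   3    3    3    2
  e   4    4    3    3
  b   5    5    4    4
Edit distance = dp[5][3] = 4

4


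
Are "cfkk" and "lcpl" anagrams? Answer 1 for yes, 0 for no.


Strings: "cfkk", "lcpl"
Sorted first:  cfkk
Sorted second: cllp
Differ at position 1: 'f' vs 'l' => not anagrams

0


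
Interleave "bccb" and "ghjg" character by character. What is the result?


Interleaving "bccb" and "ghjg":
  Position 0: 'b' from first, 'g' from second => "bg"
  Position 1: 'c' from first, 'h' from second => "ch"
  Position 2: 'c' from first, 'j' from second => "cj"
  Position 3: 'b' from first, 'g' from second => "bg"
Result: bgchcjbg

bgchcjbg


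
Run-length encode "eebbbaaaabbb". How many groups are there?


Input: eebbbaaaabbb
Scanning for consecutive runs:
  Group 1: 'e' x 2 (positions 0-1)
  Group 2: 'b' x 3 (positions 2-4)
  Group 3: 'a' x 4 (positions 5-8)
  Group 4: 'b' x 3 (positions 9-11)
Total groups: 4

4


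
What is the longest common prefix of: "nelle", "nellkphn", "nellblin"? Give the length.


Words: nelle, nellkphn, nellblin
  Position 0: all 'n' => match
  Position 1: all 'e' => match
  Position 2: all 'l' => match
  Position 3: all 'l' => match
  Position 4: ('e', 'k', 'b') => mismatch, stop
LCP = "nell" (length 4)

4


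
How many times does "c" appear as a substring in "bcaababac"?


Searching for "c" in "bcaababac"
Scanning each position:
  Position 0: "b" => no
  Position 1: "c" => MATCH
  Position 2: "a" => no
  Position 3: "a" => no
  Position 4: "b" => no
  Position 5: "a" => no
  Position 6: "b" => no
  Position 7: "a" => no
  Position 8: "c" => MATCH
Total occurrences: 2

2


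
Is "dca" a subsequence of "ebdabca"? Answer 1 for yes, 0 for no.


Check if "dca" is a subsequence of "ebdabca"
Greedy scan:
  Position 0 ('e'): no match needed
  Position 1 ('b'): no match needed
  Position 2 ('d'): matches sub[0] = 'd'
  Position 3 ('a'): no match needed
  Position 4 ('b'): no match needed
  Position 5 ('c'): matches sub[1] = 'c'
  Position 6 ('a'): matches sub[2] = 'a'
All 3 characters matched => is a subsequence

1


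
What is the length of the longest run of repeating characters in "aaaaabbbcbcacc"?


Input: "aaaaabbbcbcacc"
Scanning for longest run:
  Position 1 ('a'): continues run of 'a', length=2
  Position 2 ('a'): continues run of 'a', length=3
  Position 3 ('a'): continues run of 'a', length=4
  Position 4 ('a'): continues run of 'a', length=5
  Position 5 ('b'): new char, reset run to 1
  Position 6 ('b'): continues run of 'b', length=2
  Position 7 ('b'): continues run of 'b', length=3
  Position 8 ('c'): new char, reset run to 1
  Position 9 ('b'): new char, reset run to 1
  Position 10 ('c'): new char, reset run to 1
  Position 11 ('a'): new char, reset run to 1
  Position 12 ('c'): new char, reset run to 1
  Position 13 ('c'): continues run of 'c', length=2
Longest run: 'a' with length 5

5


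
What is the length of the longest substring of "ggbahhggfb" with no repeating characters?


Input: "ggbahhggfb"
Sliding window (track last position of each char):
  Position 0 ('g'): window [0,0] length 1 -- new best
  Position 1 ('g'): repeat (last at 0), move window start to 1
  Position 1 ('g'): window [1,1] length 1
  Position 2 ('b'): window [1,2] length 2 -- new best
  Position 3 ('a'): window [1,3] length 3 -- new best
  Position 4 ('h'): window [1,4] length 4 -- new best
  Position 5 ('h'): repeat (last at 4), move window start to 5
  Position 5 ('h'): window [5,5] length 1
  Position 6 ('g'): window [5,6] length 2
  Position 7 ('g'): repeat (last at 6), move window start to 7
  Position 7 ('g'): window [7,7] length 1
  Position 8 ('f'): window [7,8] length 2
  Position 9 ('b'): window [7,9] length 3
Longest substring with no repeats: "gbah" with length 4

4


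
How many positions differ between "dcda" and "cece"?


Comparing "dcda" and "cece" position by position:
  Position 0: 'd' vs 'c' => DIFFER
  Position 1: 'c' vs 'e' => DIFFER
  Position 2: 'd' vs 'c' => DIFFER
  Position 3: 'a' vs 'e' => DIFFER
Positions that differ: 4

4


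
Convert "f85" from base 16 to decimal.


Input: "f85" in base 16
Positional expansion:
  Digit 'f' (value 15) x 16^2 = 3840
  Digit '8' (value 8) x 16^1 = 128
  Digit '5' (value 5) x 16^0 = 5
Sum = 3973

3973


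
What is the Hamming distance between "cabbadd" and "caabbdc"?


Comparing "cabbadd" and "caabbdc" position by position:
  Position 0: 'c' vs 'c' => same
  Position 1: 'a' vs 'a' => same
  Position 2: 'b' vs 'a' => differ
  Position 3: 'b' vs 'b' => same
  Position 4: 'a' vs 'b' => differ
  Position 5: 'd' vs 'd' => same
  Position 6: 'd' vs 'c' => differ
Total differences (Hamming distance): 3

3


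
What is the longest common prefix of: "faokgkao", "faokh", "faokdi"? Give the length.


Words: faokgkao, faokh, faokdi
  Position 0: all 'f' => match
  Position 1: all 'a' => match
  Position 2: all 'o' => match
  Position 3: all 'k' => match
  Position 4: ('g', 'h', 'd') => mismatch, stop
LCP = "faok" (length 4)

4


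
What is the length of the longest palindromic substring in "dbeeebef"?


Input: "dbeeebef"
Checking substrings for palindromes:
  [1:6] "beeeb" (len 5) => palindrome
  [2:5] "eee" (len 3) => palindrome
  [4:7] "ebe" (len 3) => palindrome
  [2:4] "ee" (len 2) => palindrome
  [3:5] "ee" (len 2) => palindrome
Longest palindromic substring: "beeeb" with length 5

5


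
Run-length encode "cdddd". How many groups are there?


Input: cdddd
Scanning for consecutive runs:
  Group 1: 'c' x 1 (positions 0-0)
  Group 2: 'd' x 4 (positions 1-4)
Total groups: 2

2


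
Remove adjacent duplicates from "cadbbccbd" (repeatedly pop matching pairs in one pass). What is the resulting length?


Input: cadbbccbd
Stack-based adjacent duplicate removal:
  Read 'c': push. Stack: c
  Read 'a': push. Stack: ca
  Read 'd': push. Stack: cad
  Read 'b': push. Stack: cadb
  Read 'b': matches stack top 'b' => pop. Stack: cad
  Read 'c': push. Stack: cadc
  Read 'c': matches stack top 'c' => pop. Stack: cad
  Read 'b': push. Stack: cadb
  Read 'd': push. Stack: cadbd
Final stack: "cadbd" (length 5)

5


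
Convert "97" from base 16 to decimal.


Input: "97" in base 16
Positional expansion:
  Digit '9' (value 9) x 16^1 = 144
  Digit '7' (value 7) x 16^0 = 7
Sum = 151

151


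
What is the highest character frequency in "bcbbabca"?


Input: bcbbabca
Character counts:
  'a': 2
  'b': 4
  'c': 2
Maximum frequency: 4

4


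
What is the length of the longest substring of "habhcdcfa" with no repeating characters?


Input: "habhcdcfa"
Sliding window (track last position of each char):
  Position 0 ('h'): window [0,0] length 1 -- new best
  Position 1 ('a'): window [0,1] length 2 -- new best
  Position 2 ('b'): window [0,2] length 3 -- new best
  Position 3 ('h'): repeat (last at 0), move window start to 1
  Position 3 ('h'): window [1,3] length 3
  Position 4 ('c'): window [1,4] length 4 -- new best
  Position 5 ('d'): window [1,5] length 5 -- new best
  Position 6 ('c'): repeat (last at 4), move window start to 5
  Position 6 ('c'): window [5,6] length 2
  Position 7 ('f'): window [5,7] length 3
  Position 8 ('a'): window [5,8] length 4
Longest substring with no repeats: "abhcd" with length 5

5


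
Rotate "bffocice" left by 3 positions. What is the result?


Input: "bffocice", rotate left by 3
First 3 characters: "bff"
Remaining characters: "ocice"
Concatenate remaining + first: "ocice" + "bff" = "ocicebff"

ocicebff


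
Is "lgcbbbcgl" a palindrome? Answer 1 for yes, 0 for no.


Input: lgcbbbcgl
Reversed: lgcbbbcgl
  Compare pos 0 ('l') with pos 8 ('l'): match
  Compare pos 1 ('g') with pos 7 ('g'): match
  Compare pos 2 ('c') with pos 6 ('c'): match
  Compare pos 3 ('b') with pos 5 ('b'): match
Result: palindrome

1


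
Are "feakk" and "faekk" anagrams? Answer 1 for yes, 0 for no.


Strings: "feakk", "faekk"
Sorted first:  aefkk
Sorted second: aefkk
Sorted forms match => anagrams

1


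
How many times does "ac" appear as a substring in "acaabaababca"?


Searching for "ac" in "acaabaababca"
Scanning each position:
  Position 0: "ac" => MATCH
  Position 1: "ca" => no
  Position 2: "aa" => no
  Position 3: "ab" => no
  Position 4: "ba" => no
  Position 5: "aa" => no
  Position 6: "ab" => no
  Position 7: "ba" => no
  Position 8: "ab" => no
  Position 9: "bc" => no
  Position 10: "ca" => no
Total occurrences: 1

1


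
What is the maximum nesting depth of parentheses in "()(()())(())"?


Input: "()(()())(())"
Tracking depth:
  Position 0 '(': depth becomes 1
  Position 1 ')': depth becomes 0
  Position 2 '(': depth becomes 1
  Position 3 '(': depth becomes 2
  Position 4 ')': depth becomes 1
  Position 5 '(': depth becomes 2
  Position 6 ')': depth becomes 1
  Position 7 ')': depth becomes 0
  Position 8 '(': depth becomes 1
  Position 9 '(': depth becomes 2
  Position 10 ')': depth becomes 1
  Position 11 ')': depth becomes 0
Maximum depth reached: 2

2


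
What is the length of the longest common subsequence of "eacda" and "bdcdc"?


LCS of "eacda" and "bdcdc"
DP table:
           b    d    c    d    c
      0    0    0    0    0    0
  e   0    0    0    0    0    0
  a   0    0    0    0    0    0
  c   0    0    0    1    1    1
  d   0    0    1    1    2    2
  a   0    0    1    1    2    2
LCS length = dp[5][5] = 2

2


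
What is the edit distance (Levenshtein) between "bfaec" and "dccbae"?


Computing edit distance: "bfaec" -> "dccbae"
DP table:
           d    c    c    b    a    e
      0    1    2    3    4    5    6
  b   1    1    2    3    3    4    5
  f   2    2    2    3    4    4    5
  a   3    3    3    3    4    4    5
  e   4    4    4    4    4    5    4
  c   5    5    4    4    5    5    5
Edit distance = dp[5][6] = 5

5


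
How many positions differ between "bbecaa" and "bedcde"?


Comparing "bbecaa" and "bedcde" position by position:
  Position 0: 'b' vs 'b' => same
  Position 1: 'b' vs 'e' => DIFFER
  Position 2: 'e' vs 'd' => DIFFER
  Position 3: 'c' vs 'c' => same
  Position 4: 'a' vs 'd' => DIFFER
  Position 5: 'a' vs 'e' => DIFFER
Positions that differ: 4

4


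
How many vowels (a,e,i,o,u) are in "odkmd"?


Input: odkmd
Checking each character:
  'o' at position 0: vowel (running total: 1)
  'd' at position 1: consonant
  'k' at position 2: consonant
  'm' at position 3: consonant
  'd' at position 4: consonant
Total vowels: 1

1


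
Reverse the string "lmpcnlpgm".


Input: lmpcnlpgm
Reading characters right to left:
  Position 8: 'm'
  Position 7: 'g'
  Position 6: 'p'
  Position 5: 'l'
  Position 4: 'n'
  Position 3: 'c'
  Position 2: 'p'
  Position 1: 'm'
  Position 0: 'l'
Reversed: mgplncpml

mgplncpml


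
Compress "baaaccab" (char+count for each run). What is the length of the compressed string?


Input: baaaccab
Runs:
  'b' x 1 => "b1"
  'a' x 3 => "a3"
  'c' x 2 => "c2"
  'a' x 1 => "a1"
  'b' x 1 => "b1"
Compressed: "b1a3c2a1b1"
Compressed length: 10

10


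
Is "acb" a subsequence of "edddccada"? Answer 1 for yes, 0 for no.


Check if "acb" is a subsequence of "edddccada"
Greedy scan:
  Position 0 ('e'): no match needed
  Position 1 ('d'): no match needed
  Position 2 ('d'): no match needed
  Position 3 ('d'): no match needed
  Position 4 ('c'): no match needed
  Position 5 ('c'): no match needed
  Position 6 ('a'): matches sub[0] = 'a'
  Position 7 ('d'): no match needed
  Position 8 ('a'): no match needed
Only matched 1/3 characters => not a subsequence

0


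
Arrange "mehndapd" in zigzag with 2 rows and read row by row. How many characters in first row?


Zigzag "mehndapd" into 2 rows:
Placing characters:
  'm' => row 0
  'e' => row 1
  'h' => row 0
  'n' => row 1
  'd' => row 0
  'a' => row 1
  'p' => row 0
  'd' => row 1
Rows:
  Row 0: "mhdp"
  Row 1: "enad"
First row length: 4

4


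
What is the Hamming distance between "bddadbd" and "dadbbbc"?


Comparing "bddadbd" and "dadbbbc" position by position:
  Position 0: 'b' vs 'd' => differ
  Position 1: 'd' vs 'a' => differ
  Position 2: 'd' vs 'd' => same
  Position 3: 'a' vs 'b' => differ
  Position 4: 'd' vs 'b' => differ
  Position 5: 'b' vs 'b' => same
  Position 6: 'd' vs 'c' => differ
Total differences (Hamming distance): 5

5


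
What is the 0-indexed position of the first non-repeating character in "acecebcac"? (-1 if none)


Input: acecebcac
Character frequencies:
  'a': 2
  'b': 1
  'c': 4
  'e': 2
Scanning left to right for freq == 1:
  Position 0 ('a'): freq=2, skip
  Position 1 ('c'): freq=4, skip
  Position 2 ('e'): freq=2, skip
  Position 3 ('c'): freq=4, skip
  Position 4 ('e'): freq=2, skip
  Position 5 ('b'): unique! => answer = 5

5


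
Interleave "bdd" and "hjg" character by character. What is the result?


Interleaving "bdd" and "hjg":
  Position 0: 'b' from first, 'h' from second => "bh"
  Position 1: 'd' from first, 'j' from second => "dj"
  Position 2: 'd' from first, 'g' from second => "dg"
Result: bhdjdg

bhdjdg


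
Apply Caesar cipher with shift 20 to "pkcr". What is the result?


Caesar cipher: shift "pkcr" by 20
  'p' (pos 15) + 20 = pos 9 = 'j'
  'k' (pos 10) + 20 = pos 4 = 'e'
  'c' (pos 2) + 20 = pos 22 = 'w'
  'r' (pos 17) + 20 = pos 11 = 'l'
Result: jewl

jewl


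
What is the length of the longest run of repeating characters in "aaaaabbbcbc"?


Input: "aaaaabbbcbc"
Scanning for longest run:
  Position 1 ('a'): continues run of 'a', length=2
  Position 2 ('a'): continues run of 'a', length=3
  Position 3 ('a'): continues run of 'a', length=4
  Position 4 ('a'): continues run of 'a', length=5
  Position 5 ('b'): new char, reset run to 1
  Position 6 ('b'): continues run of 'b', length=2
  Position 7 ('b'): continues run of 'b', length=3
  Position 8 ('c'): new char, reset run to 1
  Position 9 ('b'): new char, reset run to 1
  Position 10 ('c'): new char, reset run to 1
Longest run: 'a' with length 5

5


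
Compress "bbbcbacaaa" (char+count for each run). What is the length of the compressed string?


Input: bbbcbacaaa
Runs:
  'b' x 3 => "b3"
  'c' x 1 => "c1"
  'b' x 1 => "b1"
  'a' x 1 => "a1"
  'c' x 1 => "c1"
  'a' x 3 => "a3"
Compressed: "b3c1b1a1c1a3"
Compressed length: 12

12


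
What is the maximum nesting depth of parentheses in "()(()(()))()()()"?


Input: "()(()(()))()()()"
Tracking depth:
  Position 0 '(': depth becomes 1
  Position 1 ')': depth becomes 0
  Position 2 '(': depth becomes 1
  Position 3 '(': depth becomes 2
  Position 4 ')': depth becomes 1
  Position 5 '(': depth becomes 2
  Position 6 '(': depth becomes 3
  Position 7 ')': depth becomes 2
  Position 8 ')': depth becomes 1
  Position 9 ')': depth becomes 0
  Position 10 '(': depth becomes 1
  Position 11 ')': depth becomes 0
  Position 12 '(': depth becomes 1
  Position 13 ')': depth becomes 0
  Position 14 '(': depth becomes 1
  Position 15 ')': depth becomes 0
Maximum depth reached: 3

3


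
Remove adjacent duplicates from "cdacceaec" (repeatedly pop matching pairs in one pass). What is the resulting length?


Input: cdacceaec
Stack-based adjacent duplicate removal:
  Read 'c': push. Stack: c
  Read 'd': push. Stack: cd
  Read 'a': push. Stack: cda
  Read 'c': push. Stack: cdac
  Read 'c': matches stack top 'c' => pop. Stack: cda
  Read 'e': push. Stack: cdae
  Read 'a': push. Stack: cdaea
  Read 'e': push. Stack: cdaeae
  Read 'c': push. Stack: cdaeaec
Final stack: "cdaeaec" (length 7)

7


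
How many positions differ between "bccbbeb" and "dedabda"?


Comparing "bccbbeb" and "dedabda" position by position:
  Position 0: 'b' vs 'd' => DIFFER
  Position 1: 'c' vs 'e' => DIFFER
  Position 2: 'c' vs 'd' => DIFFER
  Position 3: 'b' vs 'a' => DIFFER
  Position 4: 'b' vs 'b' => same
  Position 5: 'e' vs 'd' => DIFFER
  Position 6: 'b' vs 'a' => DIFFER
Positions that differ: 6

6


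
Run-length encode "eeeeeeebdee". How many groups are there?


Input: eeeeeeebdee
Scanning for consecutive runs:
  Group 1: 'e' x 7 (positions 0-6)
  Group 2: 'b' x 1 (positions 7-7)
  Group 3: 'd' x 1 (positions 8-8)
  Group 4: 'e' x 2 (positions 9-10)
Total groups: 4

4


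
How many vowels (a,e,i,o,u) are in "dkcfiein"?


Input: dkcfiein
Checking each character:
  'd' at position 0: consonant
  'k' at position 1: consonant
  'c' at position 2: consonant
  'f' at position 3: consonant
  'i' at position 4: vowel (running total: 1)
  'e' at position 5: vowel (running total: 2)
  'i' at position 6: vowel (running total: 3)
  'n' at position 7: consonant
Total vowels: 3

3


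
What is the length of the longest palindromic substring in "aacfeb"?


Input: "aacfeb"
Checking substrings for palindromes:
  [0:2] "aa" (len 2) => palindrome
Longest palindromic substring: "aa" with length 2

2


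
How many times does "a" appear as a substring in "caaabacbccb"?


Searching for "a" in "caaabacbccb"
Scanning each position:
  Position 0: "c" => no
  Position 1: "a" => MATCH
  Position 2: "a" => MATCH
  Position 3: "a" => MATCH
  Position 4: "b" => no
  Position 5: "a" => MATCH
  Position 6: "c" => no
  Position 7: "b" => no
  Position 8: "c" => no
  Position 9: "c" => no
  Position 10: "b" => no
Total occurrences: 4

4


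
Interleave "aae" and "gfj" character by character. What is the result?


Interleaving "aae" and "gfj":
  Position 0: 'a' from first, 'g' from second => "ag"
  Position 1: 'a' from first, 'f' from second => "af"
  Position 2: 'e' from first, 'j' from second => "ej"
Result: agafej

agafej


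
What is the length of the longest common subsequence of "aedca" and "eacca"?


LCS of "aedca" and "eacca"
DP table:
           e    a    c    c    a
      0    0    0    0    0    0
  a   0    0    1    1    1    1
  e   0    1    1    1    1    1
  d   0    1    1    1    1    1
  c   0    1    1    2    2    2
  a   0    1    2    2    2    3
LCS length = dp[5][5] = 3

3


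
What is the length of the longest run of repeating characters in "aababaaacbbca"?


Input: "aababaaacbbca"
Scanning for longest run:
  Position 1 ('a'): continues run of 'a', length=2
  Position 2 ('b'): new char, reset run to 1
  Position 3 ('a'): new char, reset run to 1
  Position 4 ('b'): new char, reset run to 1
  Position 5 ('a'): new char, reset run to 1
  Position 6 ('a'): continues run of 'a', length=2
  Position 7 ('a'): continues run of 'a', length=3
  Position 8 ('c'): new char, reset run to 1
  Position 9 ('b'): new char, reset run to 1
  Position 10 ('b'): continues run of 'b', length=2
  Position 11 ('c'): new char, reset run to 1
  Position 12 ('a'): new char, reset run to 1
Longest run: 'a' with length 3

3


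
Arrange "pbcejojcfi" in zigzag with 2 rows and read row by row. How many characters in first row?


Zigzag "pbcejojcfi" into 2 rows:
Placing characters:
  'p' => row 0
  'b' => row 1
  'c' => row 0
  'e' => row 1
  'j' => row 0
  'o' => row 1
  'j' => row 0
  'c' => row 1
  'f' => row 0
  'i' => row 1
Rows:
  Row 0: "pcjjf"
  Row 1: "beoci"
First row length: 5

5


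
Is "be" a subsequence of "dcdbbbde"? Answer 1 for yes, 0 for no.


Check if "be" is a subsequence of "dcdbbbde"
Greedy scan:
  Position 0 ('d'): no match needed
  Position 1 ('c'): no match needed
  Position 2 ('d'): no match needed
  Position 3 ('b'): matches sub[0] = 'b'
  Position 4 ('b'): no match needed
  Position 5 ('b'): no match needed
  Position 6 ('d'): no match needed
  Position 7 ('e'): matches sub[1] = 'e'
All 2 characters matched => is a subsequence

1


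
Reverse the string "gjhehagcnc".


Input: gjhehagcnc
Reading characters right to left:
  Position 9: 'c'
  Position 8: 'n'
  Position 7: 'c'
  Position 6: 'g'
  Position 5: 'a'
  Position 4: 'h'
  Position 3: 'e'
  Position 2: 'h'
  Position 1: 'j'
  Position 0: 'g'
Reversed: cncgahehjg

cncgahehjg


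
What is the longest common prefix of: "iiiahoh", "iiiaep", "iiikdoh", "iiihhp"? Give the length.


Words: iiiahoh, iiiaep, iiikdoh, iiihhp
  Position 0: all 'i' => match
  Position 1: all 'i' => match
  Position 2: all 'i' => match
  Position 3: ('a', 'a', 'k', 'h') => mismatch, stop
LCP = "iii" (length 3)

3


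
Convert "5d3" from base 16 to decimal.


Input: "5d3" in base 16
Positional expansion:
  Digit '5' (value 5) x 16^2 = 1280
  Digit 'd' (value 13) x 16^1 = 208
  Digit '3' (value 3) x 16^0 = 3
Sum = 1491

1491


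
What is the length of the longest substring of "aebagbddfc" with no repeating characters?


Input: "aebagbddfc"
Sliding window (track last position of each char):
  Position 0 ('a'): window [0,0] length 1 -- new best
  Position 1 ('e'): window [0,1] length 2 -- new best
  Position 2 ('b'): window [0,2] length 3 -- new best
  Position 3 ('a'): repeat (last at 0), move window start to 1
  Position 3 ('a'): window [1,3] length 3
  Position 4 ('g'): window [1,4] length 4 -- new best
  Position 5 ('b'): repeat (last at 2), move window start to 3
  Position 5 ('b'): window [3,5] length 3
  Position 6 ('d'): window [3,6] length 4
  Position 7 ('d'): repeat (last at 6), move window start to 7
  Position 7 ('d'): window [7,7] length 1
  Position 8 ('f'): window [7,8] length 2
  Position 9 ('c'): window [7,9] length 3
Longest substring with no repeats: "ebag" with length 4

4


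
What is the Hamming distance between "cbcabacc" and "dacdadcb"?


Comparing "cbcabacc" and "dacdadcb" position by position:
  Position 0: 'c' vs 'd' => differ
  Position 1: 'b' vs 'a' => differ
  Position 2: 'c' vs 'c' => same
  Position 3: 'a' vs 'd' => differ
  Position 4: 'b' vs 'a' => differ
  Position 5: 'a' vs 'd' => differ
  Position 6: 'c' vs 'c' => same
  Position 7: 'c' vs 'b' => differ
Total differences (Hamming distance): 6

6


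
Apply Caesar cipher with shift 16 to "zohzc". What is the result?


Caesar cipher: shift "zohzc" by 16
  'z' (pos 25) + 16 = pos 15 = 'p'
  'o' (pos 14) + 16 = pos 4 = 'e'
  'h' (pos 7) + 16 = pos 23 = 'x'
  'z' (pos 25) + 16 = pos 15 = 'p'
  'c' (pos 2) + 16 = pos 18 = 's'
Result: pexps

pexps


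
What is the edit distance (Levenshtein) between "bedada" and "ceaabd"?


Computing edit distance: "bedada" -> "ceaabd"
DP table:
           c    e    a    a    b    d
      0    1    2    3    4    5    6
  b   1    1    2    3    4    4    5
  e   2    2    1    2    3    4    5
  d   3    3    2    2    3    4    4
  a   4    4    3    2    2    3    4
  d   5    5    4    3    3    3    3
  a   6    6    5    4    3    4    4
Edit distance = dp[6][6] = 4

4


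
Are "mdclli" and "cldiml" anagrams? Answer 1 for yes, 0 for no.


Strings: "mdclli", "cldiml"
Sorted first:  cdillm
Sorted second: cdillm
Sorted forms match => anagrams

1


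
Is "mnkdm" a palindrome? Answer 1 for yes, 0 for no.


Input: mnkdm
Reversed: mdknm
  Compare pos 0 ('m') with pos 4 ('m'): match
  Compare pos 1 ('n') with pos 3 ('d'): MISMATCH
Result: not a palindrome

0


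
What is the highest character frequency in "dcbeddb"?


Input: dcbeddb
Character counts:
  'b': 2
  'c': 1
  'd': 3
  'e': 1
Maximum frequency: 3

3


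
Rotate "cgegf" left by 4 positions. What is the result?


Input: "cgegf", rotate left by 4
First 4 characters: "cgeg"
Remaining characters: "f"
Concatenate remaining + first: "f" + "cgeg" = "fcgeg"

fcgeg


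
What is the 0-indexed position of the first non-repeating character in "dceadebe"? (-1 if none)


Input: dceadebe
Character frequencies:
  'a': 1
  'b': 1
  'c': 1
  'd': 2
  'e': 3
Scanning left to right for freq == 1:
  Position 0 ('d'): freq=2, skip
  Position 1 ('c'): unique! => answer = 1

1


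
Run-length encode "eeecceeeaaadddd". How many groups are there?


Input: eeecceeeaaadddd
Scanning for consecutive runs:
  Group 1: 'e' x 3 (positions 0-2)
  Group 2: 'c' x 2 (positions 3-4)
  Group 3: 'e' x 3 (positions 5-7)
  Group 4: 'a' x 3 (positions 8-10)
  Group 5: 'd' x 4 (positions 11-14)
Total groups: 5

5


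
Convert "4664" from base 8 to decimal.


Input: "4664" in base 8
Positional expansion:
  Digit '4' (value 4) x 8^3 = 2048
  Digit '6' (value 6) x 8^2 = 384
  Digit '6' (value 6) x 8^1 = 48
  Digit '4' (value 4) x 8^0 = 4
Sum = 2484

2484


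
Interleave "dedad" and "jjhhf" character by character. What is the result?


Interleaving "dedad" and "jjhhf":
  Position 0: 'd' from first, 'j' from second => "dj"
  Position 1: 'e' from first, 'j' from second => "ej"
  Position 2: 'd' from first, 'h' from second => "dh"
  Position 3: 'a' from first, 'h' from second => "ah"
  Position 4: 'd' from first, 'f' from second => "df"
Result: djejdhahdf

djejdhahdf


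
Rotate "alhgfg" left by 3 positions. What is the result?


Input: "alhgfg", rotate left by 3
First 3 characters: "alh"
Remaining characters: "gfg"
Concatenate remaining + first: "gfg" + "alh" = "gfgalh"

gfgalh


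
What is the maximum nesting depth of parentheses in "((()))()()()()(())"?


Input: "((()))()()()()(())"
Tracking depth:
  Position 0 '(': depth becomes 1
  Position 1 '(': depth becomes 2
  Position 2 '(': depth becomes 3
  Position 3 ')': depth becomes 2
  Position 4 ')': depth becomes 1
  Position 5 ')': depth becomes 0
  Position 6 '(': depth becomes 1
  Position 7 ')': depth becomes 0
  Position 8 '(': depth becomes 1
  Position 9 ')': depth becomes 0
  Position 10 '(': depth becomes 1
  Position 11 ')': depth becomes 0
  Position 12 '(': depth becomes 1
  Position 13 ')': depth becomes 0
  Position 14 '(': depth becomes 1
  Position 15 '(': depth becomes 2
  Position 16 ')': depth becomes 1
  Position 17 ')': depth becomes 0
Maximum depth reached: 3

3


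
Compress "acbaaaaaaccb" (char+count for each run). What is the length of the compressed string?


Input: acbaaaaaaccb
Runs:
  'a' x 1 => "a1"
  'c' x 1 => "c1"
  'b' x 1 => "b1"
  'a' x 6 => "a6"
  'c' x 2 => "c2"
  'b' x 1 => "b1"
Compressed: "a1c1b1a6c2b1"
Compressed length: 12

12


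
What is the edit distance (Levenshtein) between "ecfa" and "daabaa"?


Computing edit distance: "ecfa" -> "daabaa"
DP table:
           d    a    a    b    a    a
      0    1    2    3    4    5    6
  e   1    1    2    3    4    5    6
  c   2    2    2    3    4    5    6
  f   3    3    3    3    4    5    6
  a   4    4    3    3    4    4    5
Edit distance = dp[4][6] = 5

5


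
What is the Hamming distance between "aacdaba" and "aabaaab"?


Comparing "aacdaba" and "aabaaab" position by position:
  Position 0: 'a' vs 'a' => same
  Position 1: 'a' vs 'a' => same
  Position 2: 'c' vs 'b' => differ
  Position 3: 'd' vs 'a' => differ
  Position 4: 'a' vs 'a' => same
  Position 5: 'b' vs 'a' => differ
  Position 6: 'a' vs 'b' => differ
Total differences (Hamming distance): 4

4


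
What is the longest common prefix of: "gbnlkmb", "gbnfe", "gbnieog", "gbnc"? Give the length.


Words: gbnlkmb, gbnfe, gbnieog, gbnc
  Position 0: all 'g' => match
  Position 1: all 'b' => match
  Position 2: all 'n' => match
  Position 3: ('l', 'f', 'i', 'c') => mismatch, stop
LCP = "gbn" (length 3)

3


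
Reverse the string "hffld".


Input: hffld
Reading characters right to left:
  Position 4: 'd'
  Position 3: 'l'
  Position 2: 'f'
  Position 1: 'f'
  Position 0: 'h'
Reversed: dlffh

dlffh


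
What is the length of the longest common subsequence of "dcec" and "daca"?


LCS of "dcec" and "daca"
DP table:
           d    a    c    a
      0    0    0    0    0
  d   0    1    1    1    1
  c   0    1    1    2    2
  e   0    1    1    2    2
  c   0    1    1    2    2
LCS length = dp[4][4] = 2

2


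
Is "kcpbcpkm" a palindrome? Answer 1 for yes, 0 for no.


Input: kcpbcpkm
Reversed: mkpcbpck
  Compare pos 0 ('k') with pos 7 ('m'): MISMATCH
  Compare pos 1 ('c') with pos 6 ('k'): MISMATCH
  Compare pos 2 ('p') with pos 5 ('p'): match
  Compare pos 3 ('b') with pos 4 ('c'): MISMATCH
Result: not a palindrome

0


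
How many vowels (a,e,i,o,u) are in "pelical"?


Input: pelical
Checking each character:
  'p' at position 0: consonant
  'e' at position 1: vowel (running total: 1)
  'l' at position 2: consonant
  'i' at position 3: vowel (running total: 2)
  'c' at position 4: consonant
  'a' at position 5: vowel (running total: 3)
  'l' at position 6: consonant
Total vowels: 3

3


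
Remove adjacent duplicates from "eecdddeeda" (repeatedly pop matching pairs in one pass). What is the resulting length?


Input: eecdddeeda
Stack-based adjacent duplicate removal:
  Read 'e': push. Stack: e
  Read 'e': matches stack top 'e' => pop. Stack: (empty)
  Read 'c': push. Stack: c
  Read 'd': push. Stack: cd
  Read 'd': matches stack top 'd' => pop. Stack: c
  Read 'd': push. Stack: cd
  Read 'e': push. Stack: cde
  Read 'e': matches stack top 'e' => pop. Stack: cd
  Read 'd': matches stack top 'd' => pop. Stack: c
  Read 'a': push. Stack: ca
Final stack: "ca" (length 2)

2


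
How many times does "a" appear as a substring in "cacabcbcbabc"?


Searching for "a" in "cacabcbcbabc"
Scanning each position:
  Position 0: "c" => no
  Position 1: "a" => MATCH
  Position 2: "c" => no
  Position 3: "a" => MATCH
  Position 4: "b" => no
  Position 5: "c" => no
  Position 6: "b" => no
  Position 7: "c" => no
  Position 8: "b" => no
  Position 9: "a" => MATCH
  Position 10: "b" => no
  Position 11: "c" => no
Total occurrences: 3

3


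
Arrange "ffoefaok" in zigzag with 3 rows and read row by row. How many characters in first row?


Zigzag "ffoefaok" into 3 rows:
Placing characters:
  'f' => row 0
  'f' => row 1
  'o' => row 2
  'e' => row 1
  'f' => row 0
  'a' => row 1
  'o' => row 2
  'k' => row 1
Rows:
  Row 0: "ff"
  Row 1: "feak"
  Row 2: "oo"
First row length: 2

2


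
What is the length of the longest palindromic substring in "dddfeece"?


Input: "dddfeece"
Checking substrings for palindromes:
  [0:3] "ddd" (len 3) => palindrome
  [5:8] "ece" (len 3) => palindrome
  [0:2] "dd" (len 2) => palindrome
  [1:3] "dd" (len 2) => palindrome
  [4:6] "ee" (len 2) => palindrome
Longest palindromic substring: "ddd" with length 3

3


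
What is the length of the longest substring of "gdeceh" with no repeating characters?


Input: "gdeceh"
Sliding window (track last position of each char):
  Position 0 ('g'): window [0,0] length 1 -- new best
  Position 1 ('d'): window [0,1] length 2 -- new best
  Position 2 ('e'): window [0,2] length 3 -- new best
  Position 3 ('c'): window [0,3] length 4 -- new best
  Position 4 ('e'): repeat (last at 2), move window start to 3
  Position 4 ('e'): window [3,4] length 2
  Position 5 ('h'): window [3,5] length 3
Longest substring with no repeats: "gdec" with length 4

4


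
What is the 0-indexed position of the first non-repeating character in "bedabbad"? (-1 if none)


Input: bedabbad
Character frequencies:
  'a': 2
  'b': 3
  'd': 2
  'e': 1
Scanning left to right for freq == 1:
  Position 0 ('b'): freq=3, skip
  Position 1 ('e'): unique! => answer = 1

1


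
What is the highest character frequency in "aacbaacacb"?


Input: aacbaacacb
Character counts:
  'a': 5
  'b': 2
  'c': 3
Maximum frequency: 5

5


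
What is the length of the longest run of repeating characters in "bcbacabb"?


Input: "bcbacabb"
Scanning for longest run:
  Position 1 ('c'): new char, reset run to 1
  Position 2 ('b'): new char, reset run to 1
  Position 3 ('a'): new char, reset run to 1
  Position 4 ('c'): new char, reset run to 1
  Position 5 ('a'): new char, reset run to 1
  Position 6 ('b'): new char, reset run to 1
  Position 7 ('b'): continues run of 'b', length=2
Longest run: 'b' with length 2

2
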